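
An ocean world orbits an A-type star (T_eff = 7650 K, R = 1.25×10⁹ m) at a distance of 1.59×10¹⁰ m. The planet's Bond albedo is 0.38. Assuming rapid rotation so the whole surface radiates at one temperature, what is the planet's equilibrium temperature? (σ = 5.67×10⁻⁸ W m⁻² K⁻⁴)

L = 4πR_⋆²σT_⋆⁴ = 4π(1.25×10⁹)² × 5.67×10⁻⁸ × (7650)⁴ = 3.81×10²⁷ W.
S = L/(4πd²) = 1.20×10⁶ W m⁻².
Energy balance: absorbed = emitted ⇒ πR²·S(1−A) = 4πR²·σT_eq⁴, so T_eq⁴ = S(1−A)/(4σ).
T_eq = [1.20×10⁶ × 0.62 / (4 × 5.67×10⁻⁸)]^(1/4) = (3.28×10¹²)^(1/4) = 1350 K.

T_eq ≈ 1350 K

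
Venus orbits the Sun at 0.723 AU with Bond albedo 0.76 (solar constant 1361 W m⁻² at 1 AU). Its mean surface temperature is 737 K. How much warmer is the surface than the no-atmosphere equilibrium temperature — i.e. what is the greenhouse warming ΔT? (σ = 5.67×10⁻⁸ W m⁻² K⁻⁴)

ΔT ≈ 507.9 K

S = 1361/0.723² = 2604 W m⁻².
T_eq = [S(1−A)/(4σ)]^(1/4) = [2604×0.24/(4×5.67×10⁻⁸)]^(1/4) = 229.1 K.
ΔT = T_surf − T_eq = 737 − 229.1.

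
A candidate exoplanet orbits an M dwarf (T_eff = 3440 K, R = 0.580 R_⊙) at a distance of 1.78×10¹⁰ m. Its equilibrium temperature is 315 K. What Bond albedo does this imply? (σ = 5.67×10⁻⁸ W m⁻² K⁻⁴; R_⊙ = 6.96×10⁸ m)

R_⋆ = 0.580 × 6.96×10⁸ = 4.04×10⁸ m.
L = 4πR_⋆²σT_⋆⁴ = 4π(4.04×10⁸)² × 5.67×10⁻⁸ × (3440)⁴ = 1.63×10²⁵ W.
S = L/(4πd²) = 4080 W m⁻².
From T_eq⁴ = S(1−A)/(4σ): 1−A = 4σT_eq⁴/S.
1−A = 4 × 5.67×10⁻⁸ × (315)⁴ / 4080 = 0.547.

A ≈ 0.45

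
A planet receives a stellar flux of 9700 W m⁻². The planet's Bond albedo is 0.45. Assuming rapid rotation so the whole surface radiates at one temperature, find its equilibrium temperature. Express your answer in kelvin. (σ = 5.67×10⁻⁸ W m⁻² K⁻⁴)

Energy balance: absorbed = emitted ⇒ πR²·S(1−A) = 4πR²·σT_eq⁴, so T_eq⁴ = S(1−A)/(4σ).
T_eq = [9700 × 0.55 / (4 × 5.67×10⁻⁸)]^(1/4) = (2.35×10¹⁰)^(1/4) = 392 K.

T_eq ≈ 392 K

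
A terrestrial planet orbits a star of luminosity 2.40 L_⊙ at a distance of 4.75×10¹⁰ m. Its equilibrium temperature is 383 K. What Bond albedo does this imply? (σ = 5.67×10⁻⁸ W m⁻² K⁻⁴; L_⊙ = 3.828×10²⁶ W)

L = 2.40 × 3.828×10²⁶ = 9.19×10²⁶ W.
Flux: S = L/(4πd²) = 9.19×10²⁶/(4π×(4.75×10¹⁰)²) = 3.24×10⁴ W m⁻².
From T_eq⁴ = S(1−A)/(4σ): 1−A = 4σT_eq⁴/S.
1−A = 4 × 5.67×10⁻⁸ × (383)⁴ / 3.24×10⁴ = 0.151.

A ≈ 0.85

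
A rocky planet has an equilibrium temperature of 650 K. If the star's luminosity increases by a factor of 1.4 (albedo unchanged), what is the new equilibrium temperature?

T_eq ≈ 707 K

T_eq ∝ L^(1/4) · d^(−1/2).
T′ = 650 × 1.4^(1/4) = 707 K.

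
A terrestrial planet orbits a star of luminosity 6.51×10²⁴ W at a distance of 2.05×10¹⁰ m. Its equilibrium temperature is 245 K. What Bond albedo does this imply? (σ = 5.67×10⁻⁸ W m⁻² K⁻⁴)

Flux: S = L/(4πd²) = 6.51×10²⁴/(4π×(2.05×10¹⁰)²) = 1230 W m⁻².
From T_eq⁴ = S(1−A)/(4σ): 1−A = 4σT_eq⁴/S.
1−A = 4 × 5.67×10⁻⁸ × (245)⁴ / 1230 = 0.663.

A ≈ 0.34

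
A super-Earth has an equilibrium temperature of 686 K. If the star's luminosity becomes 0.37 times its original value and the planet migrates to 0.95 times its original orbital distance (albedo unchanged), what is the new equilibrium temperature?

T_eq ∝ L^(1/4) · d^(−1/2).
T′ = 686 × 0.37^(1/4) / 0.95^(1/2) = 549 K.

T_eq ≈ 549 K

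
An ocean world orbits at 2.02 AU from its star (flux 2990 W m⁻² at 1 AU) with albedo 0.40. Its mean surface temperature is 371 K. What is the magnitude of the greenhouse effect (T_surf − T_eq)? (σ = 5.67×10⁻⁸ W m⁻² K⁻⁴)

ΔT ≈ 161.2 K

S = 2990/2.02² = 732.8 W m⁻².
T_eq = [S(1−A)/(4σ)]^(1/4) = [732.8×0.60/(4×5.67×10⁻⁸)]^(1/4) = 209.8 K.
ΔT = T_surf − T_eq = 371 − 209.8.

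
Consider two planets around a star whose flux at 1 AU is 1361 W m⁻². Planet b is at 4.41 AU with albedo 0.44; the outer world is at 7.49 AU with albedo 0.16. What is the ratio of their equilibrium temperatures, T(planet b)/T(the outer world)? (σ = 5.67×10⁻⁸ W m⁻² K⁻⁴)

T_eq = [S₀(1−A)/(4σd²)]^(1/4), so T ∝ (1−A)^(1/4) / √d.
T₁ = [1361×0.56/(4×5.67×10⁻⁸×4.41²)]^(1/4) = 114.65 K.
T₂ = [1361×0.84/(4×5.67×10⁻⁸×7.49²)]^(1/4) = 97.36 K.

T₁/T₂ ≈ 1.178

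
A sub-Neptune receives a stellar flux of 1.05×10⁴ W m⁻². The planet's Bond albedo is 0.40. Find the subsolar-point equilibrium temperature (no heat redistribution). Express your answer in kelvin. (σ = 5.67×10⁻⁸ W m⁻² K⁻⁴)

At the subsolar point the surface absorbs S(1−A) and emits σT⁴ per unit area — no factor of 4, since only the local patch is in balance.
T = [1.05×10⁴ × 0.60 / 5.67×10⁻⁸]^(1/4) = (1.11×10¹¹)^(1/4) = 577 K.

T_ss ≈ 577 K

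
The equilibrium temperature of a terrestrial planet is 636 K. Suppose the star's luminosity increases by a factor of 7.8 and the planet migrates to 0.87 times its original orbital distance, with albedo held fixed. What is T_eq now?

T_eq ∝ L^(1/4) · d^(−1/2).
T′ = 636 × 7.8^(1/4) / 0.87^(1/2) = 1140 K.

T_eq ≈ 1140 K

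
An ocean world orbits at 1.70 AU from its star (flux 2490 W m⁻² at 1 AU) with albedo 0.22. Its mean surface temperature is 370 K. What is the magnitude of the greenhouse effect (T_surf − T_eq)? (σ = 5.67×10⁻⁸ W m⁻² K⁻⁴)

ΔT ≈ 136.7 K

S = 2490/1.70² = 861.6 W m⁻².
T_eq = [S(1−A)/(4σ)]^(1/4) = [861.6×0.78/(4×5.67×10⁻⁸)]^(1/4) = 233.3 K.
ΔT = T_surf − T_eq = 370 − 233.3.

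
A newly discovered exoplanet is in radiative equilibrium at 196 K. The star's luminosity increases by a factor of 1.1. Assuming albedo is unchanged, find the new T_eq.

T_eq ≈ 201 K

T_eq ∝ L^(1/4) · d^(−1/2).
T′ = 196 × 1.1^(1/4) = 201 K.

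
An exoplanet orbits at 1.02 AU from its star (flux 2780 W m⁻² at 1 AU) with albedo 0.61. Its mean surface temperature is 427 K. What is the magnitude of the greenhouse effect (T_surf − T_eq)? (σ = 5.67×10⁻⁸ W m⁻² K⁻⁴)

S = 2780/1.02² = 2672 W m⁻².
T_eq = [S(1−A)/(4σ)]^(1/4) = [2672×0.39/(4×5.67×10⁻⁸)]^(1/4) = 260.4 K.
ΔT = T_surf − T_eq = 427 − 260.4.

ΔT ≈ 166.6 K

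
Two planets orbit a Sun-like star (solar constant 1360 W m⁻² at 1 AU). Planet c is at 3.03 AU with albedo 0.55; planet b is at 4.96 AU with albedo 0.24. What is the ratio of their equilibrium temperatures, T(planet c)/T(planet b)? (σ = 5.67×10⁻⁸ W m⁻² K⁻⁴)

T_eq = [S₀(1−A)/(4σd²)]^(1/4), so T ∝ (1−A)^(1/4) / √d.
T₁ = [1360×0.45/(4×5.67×10⁻⁸×3.03²)]^(1/4) = 130.94 K.
T₂ = [1360×0.76/(4×5.67×10⁻⁸×4.96²)]^(1/4) = 116.66 K.

T₁/T₂ ≈ 1.122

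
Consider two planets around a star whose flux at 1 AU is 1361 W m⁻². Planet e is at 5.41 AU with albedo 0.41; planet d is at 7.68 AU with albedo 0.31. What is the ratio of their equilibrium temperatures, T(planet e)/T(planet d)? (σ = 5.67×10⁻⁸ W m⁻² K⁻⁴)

T₁/T₂ ≈ 1.146

T_eq = [S₀(1−A)/(4σd²)]^(1/4), so T ∝ (1−A)^(1/4) / √d.
T₁ = [1361×0.59/(4×5.67×10⁻⁸×5.41²)]^(1/4) = 104.87 K.
T₂ = [1361×0.69/(4×5.67×10⁻⁸×7.68²)]^(1/4) = 91.53 K.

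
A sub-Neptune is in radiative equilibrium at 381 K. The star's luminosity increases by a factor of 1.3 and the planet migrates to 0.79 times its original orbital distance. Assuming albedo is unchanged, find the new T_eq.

T_eq ∝ L^(1/4) · d^(−1/2).
T′ = 381 × 1.3^(1/4) / 0.79^(1/2) = 458 K.

T_eq ≈ 458 K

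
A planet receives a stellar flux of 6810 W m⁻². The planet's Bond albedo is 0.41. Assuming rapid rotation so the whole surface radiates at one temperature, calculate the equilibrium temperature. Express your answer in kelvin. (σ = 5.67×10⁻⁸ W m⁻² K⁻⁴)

Energy balance: absorbed = emitted ⇒ πR²·S(1−A) = 4πR²·σT_eq⁴, so T_eq⁴ = S(1−A)/(4σ).
T_eq = [6810 × 0.59 / (4 × 5.67×10⁻⁸)]^(1/4) = (1.77×10¹⁰)^(1/4) = 365 K.

T_eq ≈ 365 K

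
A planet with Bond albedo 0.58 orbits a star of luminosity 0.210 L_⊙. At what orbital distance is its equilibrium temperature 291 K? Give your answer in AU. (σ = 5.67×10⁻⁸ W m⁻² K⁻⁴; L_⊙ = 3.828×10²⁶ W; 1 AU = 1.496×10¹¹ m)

d ≈ 0.272 AU

L = 0.210 × 3.828×10²⁶ = 8.04×10²⁵ W.
From T_eq⁴ = L(1−A)/(16πσd²): d = √[L(1−A)/(16πσT_eq⁴)].
d = √[8.04×10²⁵ × 0.42 / (16π × 5.67×10⁻⁸ × (291)⁴)] = 4.06×10¹⁰ m = 0.272 AU.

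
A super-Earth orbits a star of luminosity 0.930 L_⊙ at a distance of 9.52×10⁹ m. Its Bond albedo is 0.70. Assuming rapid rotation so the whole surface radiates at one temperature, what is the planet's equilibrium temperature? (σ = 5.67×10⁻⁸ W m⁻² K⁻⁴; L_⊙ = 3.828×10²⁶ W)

L = 0.930 × 3.828×10²⁶ = 3.56×10²⁶ W.
Flux: S = L/(4πd²) = 3.56×10²⁶/(4π×(9.52×10⁹)²) = 3.13×10⁵ W m⁻².
Energy balance: absorbed = emitted ⇒ πR²·S(1−A) = 4πR²·σT_eq⁴, so T_eq⁴ = S(1−A)/(4σ).
T_eq = [3.13×10⁵ × 0.30 / (4 × 5.67×10⁻⁸)]^(1/4) = (4.13×10¹¹)^(1/4) = 802 K.

T_eq ≈ 802 K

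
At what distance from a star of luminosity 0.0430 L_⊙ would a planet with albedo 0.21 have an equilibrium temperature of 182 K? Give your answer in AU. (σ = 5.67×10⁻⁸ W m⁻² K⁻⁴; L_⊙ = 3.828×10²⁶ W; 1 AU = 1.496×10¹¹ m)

d ≈ 0.431 AU

L = 0.0430 × 3.828×10²⁶ = 1.65×10²⁵ W.
From T_eq⁴ = L(1−A)/(16πσd²): d = √[L(1−A)/(16πσT_eq⁴)].
d = √[1.65×10²⁵ × 0.79 / (16π × 5.67×10⁻⁸ × (182)⁴)] = 6.45×10¹⁰ m = 0.431 AU.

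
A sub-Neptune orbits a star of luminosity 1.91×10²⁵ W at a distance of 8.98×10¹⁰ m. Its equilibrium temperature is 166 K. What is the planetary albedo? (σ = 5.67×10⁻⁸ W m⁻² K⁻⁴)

A ≈ 0.09

Flux: S = L/(4πd²) = 1.91×10²⁵/(4π×(8.98×10¹⁰)²) = 188 W m⁻².
From T_eq⁴ = S(1−A)/(4σ): 1−A = 4σT_eq⁴/S.
1−A = 4 × 5.67×10⁻⁸ × (166)⁴ / 188 = 0.914.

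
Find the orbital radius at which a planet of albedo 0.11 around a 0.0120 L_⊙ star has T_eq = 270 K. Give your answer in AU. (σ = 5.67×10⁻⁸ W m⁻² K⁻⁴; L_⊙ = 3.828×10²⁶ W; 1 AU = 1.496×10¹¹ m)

d ≈ 0.110 AU

L = 0.0120 × 3.828×10²⁶ = 4.59×10²⁴ W.
From T_eq⁴ = L(1−A)/(16πσd²): d = √[L(1−A)/(16πσT_eq⁴)].
d = √[4.59×10²⁴ × 0.89 / (16π × 5.67×10⁻⁸ × (270)⁴)] = 1.64×10¹⁰ m = 0.110 AU.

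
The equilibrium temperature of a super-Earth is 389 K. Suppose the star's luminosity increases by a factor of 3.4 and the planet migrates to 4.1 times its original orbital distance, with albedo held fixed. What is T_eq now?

T_eq ∝ L^(1/4) · d^(−1/2).
T′ = 389 × 3.4^(1/4) / 4.1^(1/2) = 261 K.

T_eq ≈ 261 K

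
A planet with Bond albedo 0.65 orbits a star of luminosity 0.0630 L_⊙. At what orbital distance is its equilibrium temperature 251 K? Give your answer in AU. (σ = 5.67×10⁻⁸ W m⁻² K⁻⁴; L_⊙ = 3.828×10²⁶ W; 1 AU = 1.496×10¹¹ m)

L = 0.0630 × 3.828×10²⁶ = 2.41×10²⁵ W.
From T_eq⁴ = L(1−A)/(16πσd²): d = √[L(1−A)/(16πσT_eq⁴)].
d = √[2.41×10²⁵ × 0.35 / (16π × 5.67×10⁻⁸ × (251)⁴)] = 2.73×10¹⁰ m = 0.183 AU.

d ≈ 0.183 AU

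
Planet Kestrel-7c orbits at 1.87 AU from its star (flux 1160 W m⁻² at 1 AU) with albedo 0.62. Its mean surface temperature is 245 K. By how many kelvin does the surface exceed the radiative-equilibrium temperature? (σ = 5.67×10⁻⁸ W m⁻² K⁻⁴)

S = 1160/1.87² = 331.7 W m⁻².
T_eq = [S(1−A)/(4σ)]^(1/4) = [331.7×0.38/(4×5.67×10⁻⁸)]^(1/4) = 153.5 K.
ΔT = T_surf − T_eq = 245 − 153.5.

ΔT ≈ 91.5 K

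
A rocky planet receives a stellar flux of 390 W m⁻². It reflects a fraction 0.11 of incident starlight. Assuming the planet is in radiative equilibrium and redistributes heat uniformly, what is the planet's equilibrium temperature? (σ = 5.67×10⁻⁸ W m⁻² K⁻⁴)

Energy balance: absorbed = emitted ⇒ πR²·S(1−A) = 4πR²·σT_eq⁴, so T_eq⁴ = S(1−A)/(4σ).
T_eq = [390 × 0.89 / (4 × 5.67×10⁻⁸)]^(1/4) = (1.53×10⁹)^(1/4) = 198 K.

T_eq ≈ 198 K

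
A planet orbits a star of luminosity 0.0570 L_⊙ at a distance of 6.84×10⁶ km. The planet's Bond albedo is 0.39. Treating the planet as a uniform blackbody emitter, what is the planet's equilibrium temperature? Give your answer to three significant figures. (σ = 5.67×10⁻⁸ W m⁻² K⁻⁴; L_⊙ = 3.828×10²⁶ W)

d = 6.84×10⁶ km = 6.84×10⁹ m.
L = 0.0570 × 3.828×10²⁶ = 2.18×10²⁵ W.
Flux: S = L/(4πd²) = 2.18×10²⁵/(4π×(6.84×10⁹)²) = 3.71×10⁴ W m⁻².
Energy balance: absorbed = emitted ⇒ πR²·S(1−A) = 4πR²·σT_eq⁴, so T_eq⁴ = S(1−A)/(4σ).
T_eq = [3.71×10⁴ × 0.61 / (4 × 5.67×10⁻⁸)]^(1/4) = (9.98×10¹⁰)^(1/4) = 562 K.

T_eq ≈ 562 K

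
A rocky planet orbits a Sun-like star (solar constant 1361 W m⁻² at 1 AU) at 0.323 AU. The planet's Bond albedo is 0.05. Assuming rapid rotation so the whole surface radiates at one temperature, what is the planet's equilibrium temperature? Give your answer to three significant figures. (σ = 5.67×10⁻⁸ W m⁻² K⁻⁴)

Flux at 0.323 AU: S = 1361/0.323² = 1.30×10⁴ W m⁻².
Energy balance: absorbed = emitted ⇒ πR²·S(1−A) = 4πR²·σT_eq⁴, so T_eq⁴ = S(1−A)/(4σ).
T_eq = [1.30×10⁴ × 0.95 / (4 × 5.67×10⁻⁸)]^(1/4) = (5.46×10¹⁰)^(1/4) = 483 K.

T_eq ≈ 483 K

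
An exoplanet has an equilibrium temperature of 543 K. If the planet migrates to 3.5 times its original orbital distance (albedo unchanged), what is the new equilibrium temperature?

T_eq ≈ 290 K

T_eq ∝ L^(1/4) · d^(−1/2).
T′ = 543 / 3.5^(1/2) = 290 K.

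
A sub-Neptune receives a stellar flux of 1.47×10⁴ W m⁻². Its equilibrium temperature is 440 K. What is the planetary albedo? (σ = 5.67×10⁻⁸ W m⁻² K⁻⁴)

From T_eq⁴ = S(1−A)/(4σ): 1−A = 4σT_eq⁴/S.
1−A = 4 × 5.67×10⁻⁸ × (440)⁴ / 1.47×10⁴ = 0.578.

A ≈ 0.42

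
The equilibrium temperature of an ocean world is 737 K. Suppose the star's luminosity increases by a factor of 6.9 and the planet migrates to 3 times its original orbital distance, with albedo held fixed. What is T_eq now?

T_eq ≈ 690 K

T_eq ∝ L^(1/4) · d^(−1/2).
T′ = 737 × 6.9^(1/4) / 3^(1/2) = 690 K.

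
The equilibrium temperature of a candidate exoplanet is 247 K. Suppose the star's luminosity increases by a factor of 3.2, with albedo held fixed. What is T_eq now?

T_eq ∝ L^(1/4) · d^(−1/2).
T′ = 247 × 3.2^(1/4) = 330 K.

T_eq ≈ 330 K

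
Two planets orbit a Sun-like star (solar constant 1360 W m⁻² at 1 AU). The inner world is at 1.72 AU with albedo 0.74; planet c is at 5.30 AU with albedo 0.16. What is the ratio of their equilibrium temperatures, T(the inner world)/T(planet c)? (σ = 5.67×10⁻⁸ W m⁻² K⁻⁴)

T_eq = [S₀(1−A)/(4σd²)]^(1/4), so T ∝ (1−A)^(1/4) / √d.
T₁ = [1360×0.26/(4×5.67×10⁻⁸×1.72²)]^(1/4) = 151.51 K.
T₂ = [1360×0.84/(4×5.67×10⁻⁸×5.30²)]^(1/4) = 115.72 K.

T₁/T₂ ≈ 1.309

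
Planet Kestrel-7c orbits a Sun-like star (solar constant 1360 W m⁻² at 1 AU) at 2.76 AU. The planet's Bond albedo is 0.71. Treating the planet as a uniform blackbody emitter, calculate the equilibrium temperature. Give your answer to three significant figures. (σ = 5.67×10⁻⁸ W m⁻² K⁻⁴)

Flux at 2.76 AU: S = 1360/2.76² = 179 W m⁻².
Energy balance: absorbed = emitted ⇒ πR²·S(1−A) = 4πR²·σT_eq⁴, so T_eq⁴ = S(1−A)/(4σ).
T_eq = [179 × 0.29 / (4 × 5.67×10⁻⁸)]^(1/4) = (2.28×10⁸)^(1/4) = 123 K.

T_eq ≈ 123 K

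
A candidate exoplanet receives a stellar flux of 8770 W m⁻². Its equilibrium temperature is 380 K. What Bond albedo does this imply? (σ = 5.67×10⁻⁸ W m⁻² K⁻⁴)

A ≈ 0.46

From T_eq⁴ = S(1−A)/(4σ): 1−A = 4σT_eq⁴/S.
1−A = 4 × 5.67×10⁻⁸ × (380)⁴ / 8770 = 0.539.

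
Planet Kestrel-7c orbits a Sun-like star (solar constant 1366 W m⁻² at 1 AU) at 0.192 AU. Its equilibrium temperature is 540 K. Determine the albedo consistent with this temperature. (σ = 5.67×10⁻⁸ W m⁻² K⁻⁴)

A ≈ 0.48

Flux at 0.192 AU: S = 1366/0.192² = 3.71×10⁴ W m⁻².
From T_eq⁴ = S(1−A)/(4σ): 1−A = 4σT_eq⁴/S.
1−A = 4 × 5.67×10⁻⁸ × (540)⁴ / 3.71×10⁴ = 0.520.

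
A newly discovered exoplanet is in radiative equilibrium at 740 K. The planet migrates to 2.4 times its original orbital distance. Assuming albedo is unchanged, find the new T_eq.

T_eq ≈ 478 K

T_eq ∝ L^(1/4) · d^(−1/2).
T′ = 740 / 2.4^(1/2) = 478 K.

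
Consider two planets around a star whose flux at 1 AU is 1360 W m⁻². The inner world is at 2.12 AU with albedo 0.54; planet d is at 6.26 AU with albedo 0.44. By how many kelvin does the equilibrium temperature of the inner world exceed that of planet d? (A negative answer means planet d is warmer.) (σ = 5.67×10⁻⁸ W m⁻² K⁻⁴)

ΔT ≈ 61.2 K

T_eq = [S₀(1−A)/(4σd²)]^(1/4), so T ∝ (1−A)^(1/4) / √d.
T₁ = [1360×0.46/(4×5.67×10⁻⁸×2.12²)]^(1/4) = 157.40 K.
T₂ = [1360×0.56/(4×5.67×10⁻⁸×6.26²)]^(1/4) = 96.21 K.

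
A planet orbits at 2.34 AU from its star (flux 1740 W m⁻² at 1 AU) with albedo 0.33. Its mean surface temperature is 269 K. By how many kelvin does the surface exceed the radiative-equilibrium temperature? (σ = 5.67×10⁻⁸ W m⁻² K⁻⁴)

ΔT ≈ 94.0 K

S = 1740/2.34² = 317.8 W m⁻².
T_eq = [S(1−A)/(4σ)]^(1/4) = [317.8×0.67/(4×5.67×10⁻⁸)]^(1/4) = 175.0 K.
ΔT = T_surf − T_eq = 269 − 175.0.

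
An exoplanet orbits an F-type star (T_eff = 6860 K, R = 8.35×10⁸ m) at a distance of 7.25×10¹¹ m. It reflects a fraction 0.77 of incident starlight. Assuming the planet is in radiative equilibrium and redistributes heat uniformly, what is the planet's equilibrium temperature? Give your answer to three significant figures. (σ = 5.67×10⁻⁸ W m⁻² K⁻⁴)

T_eq ≈ 114 K

L = 4πR_⋆²σT_⋆⁴ = 4π(8.35×10⁸)² × 5.67×10⁻⁸ × (6860)⁴ = 1.10×10²⁷ W.
S = L/(4πd²) = 167 W m⁻².
Energy balance: absorbed = emitted ⇒ πR²·S(1−A) = 4πR²·σT_eq⁴, so T_eq⁴ = S(1−A)/(4σ).
T_eq = [167 × 0.23 / (4 × 5.67×10⁻⁸)]^(1/4) = (1.69×10⁸)^(1/4) = 114 K.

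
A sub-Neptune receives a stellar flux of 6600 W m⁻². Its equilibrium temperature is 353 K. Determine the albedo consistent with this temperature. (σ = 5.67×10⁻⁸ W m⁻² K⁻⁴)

From T_eq⁴ = S(1−A)/(4σ): 1−A = 4σT_eq⁴/S.
1−A = 4 × 5.67×10⁻⁸ × (353)⁴ / 6600 = 0.534.

A ≈ 0.47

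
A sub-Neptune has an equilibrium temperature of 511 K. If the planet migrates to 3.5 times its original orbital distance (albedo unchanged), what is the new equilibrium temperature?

T_eq ≈ 273 K

T_eq ∝ L^(1/4) · d^(−1/2).
T′ = 511 / 3.5^(1/2) = 273 K.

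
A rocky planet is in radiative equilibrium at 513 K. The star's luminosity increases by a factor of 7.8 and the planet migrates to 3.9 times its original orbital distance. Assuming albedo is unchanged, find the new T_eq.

T_eq ∝ L^(1/4) · d^(−1/2).
T′ = 513 × 7.8^(1/4) / 3.9^(1/2) = 434 K.

T_eq ≈ 434 K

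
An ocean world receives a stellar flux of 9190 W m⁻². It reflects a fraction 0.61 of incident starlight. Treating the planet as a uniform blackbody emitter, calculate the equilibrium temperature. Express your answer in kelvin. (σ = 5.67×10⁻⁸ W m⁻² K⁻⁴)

T_eq ≈ 355 K

Energy balance: absorbed = emitted ⇒ πR²·S(1−A) = 4πR²·σT_eq⁴, so T_eq⁴ = S(1−A)/(4σ).
T_eq = [9190 × 0.39 / (4 × 5.67×10⁻⁸)]^(1/4) = (1.58×10¹⁰)^(1/4) = 355 K.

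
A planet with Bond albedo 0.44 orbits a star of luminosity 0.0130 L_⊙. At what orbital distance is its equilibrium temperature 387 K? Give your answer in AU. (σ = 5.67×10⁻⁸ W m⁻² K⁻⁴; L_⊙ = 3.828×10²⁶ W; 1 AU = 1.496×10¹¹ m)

d ≈ 0.0441 AU

L = 0.0130 × 3.828×10²⁶ = 4.98×10²⁴ W.
From T_eq⁴ = L(1−A)/(16πσd²): d = √[L(1−A)/(16πσT_eq⁴)].
d = √[4.98×10²⁴ × 0.56 / (16π × 5.67×10⁻⁸ × (387)⁴)] = 6.60×10⁹ m = 0.0441 AU.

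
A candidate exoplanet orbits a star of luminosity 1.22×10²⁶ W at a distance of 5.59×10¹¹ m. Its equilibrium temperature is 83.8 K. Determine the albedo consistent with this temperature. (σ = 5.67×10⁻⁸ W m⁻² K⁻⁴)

A ≈ 0.64

Flux: S = L/(4πd²) = 1.22×10²⁶/(4π×(5.59×10¹¹)²) = 31.1 W m⁻².
From T_eq⁴ = S(1−A)/(4σ): 1−A = 4σT_eq⁴/S.
1−A = 4 × 5.67×10⁻⁸ × (83.8)⁴ / 31.1 = 0.360.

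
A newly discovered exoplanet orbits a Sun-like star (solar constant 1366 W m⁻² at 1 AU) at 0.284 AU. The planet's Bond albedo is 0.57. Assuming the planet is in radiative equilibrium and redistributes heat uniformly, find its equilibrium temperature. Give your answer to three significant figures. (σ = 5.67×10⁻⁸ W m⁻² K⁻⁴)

T_eq ≈ 423 K

Flux at 0.284 AU: S = 1366/0.284² = 1.69×10⁴ W m⁻².
Energy balance: absorbed = emitted ⇒ πR²·S(1−A) = 4πR²·σT_eq⁴, so T_eq⁴ = S(1−A)/(4σ).
T_eq = [1.69×10⁴ × 0.43 / (4 × 5.67×10⁻⁸)]^(1/4) = (3.21×10¹⁰)^(1/4) = 423 K.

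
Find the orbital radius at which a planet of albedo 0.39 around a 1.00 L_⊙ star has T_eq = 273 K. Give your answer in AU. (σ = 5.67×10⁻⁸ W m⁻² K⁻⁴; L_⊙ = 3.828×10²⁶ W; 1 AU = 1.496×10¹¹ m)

L = 1.00 × 3.828×10²⁶ = 3.83×10²⁶ W.
From T_eq⁴ = L(1−A)/(16πσd²): d = √[L(1−A)/(16πσT_eq⁴)].
d = √[3.83×10²⁶ × 0.61 / (16π × 5.67×10⁻⁸ × (273)⁴)] = 1.21×10¹¹ m = 0.812 AU.

d ≈ 0.812 AU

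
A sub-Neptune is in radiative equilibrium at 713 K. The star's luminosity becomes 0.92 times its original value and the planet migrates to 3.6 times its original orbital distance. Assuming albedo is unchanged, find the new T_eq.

T_eq ∝ L^(1/4) · d^(−1/2).
T′ = 713 × 0.92^(1/4) / 3.6^(1/2) = 368 K.

T_eq ≈ 368 K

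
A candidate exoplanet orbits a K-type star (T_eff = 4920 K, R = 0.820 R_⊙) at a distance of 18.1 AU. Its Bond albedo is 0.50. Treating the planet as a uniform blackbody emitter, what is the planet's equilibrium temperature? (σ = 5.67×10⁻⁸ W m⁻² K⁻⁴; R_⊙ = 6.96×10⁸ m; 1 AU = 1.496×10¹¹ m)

R_⋆ = 0.820 × 6.96×10⁸ = 5.71×10⁸ m.
d = 18.1 AU = 2.71×10¹² m.
L = 4πR_⋆²σT_⋆⁴ = 4π(5.71×10⁸)² × 5.67×10⁻⁸ × (4920)⁴ = 1.36×10²⁶ W.
S = L/(4πd²) = 1.48 W m⁻².
Energy balance: absorbed = emitted ⇒ πR²·S(1−A) = 4πR²·σT_eq⁴, so T_eq⁴ = S(1−A)/(4σ).
T_eq = [1.48 × 0.50 / (4 × 5.67×10⁻⁸)]^(1/4) = (3.25×10⁶)^(1/4) = 42.5 K.

T_eq ≈ 42.5 K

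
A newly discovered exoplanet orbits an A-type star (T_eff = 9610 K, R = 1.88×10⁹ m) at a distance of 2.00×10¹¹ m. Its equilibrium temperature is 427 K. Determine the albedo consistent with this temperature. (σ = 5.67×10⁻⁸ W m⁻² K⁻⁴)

L = 4πR_⋆²σT_⋆⁴ = 4π(1.88×10⁹)² × 5.67×10⁻⁸ × (9610)⁴ = 2.15×10²⁸ W.
S = L/(4πd²) = 4.27×10⁴ W m⁻².
From T_eq⁴ = S(1−A)/(4σ): 1−A = 4σT_eq⁴/S.
1−A = 4 × 5.67×10⁻⁸ × (427)⁴ / 4.27×10⁴ = 0.176.

A ≈ 0.82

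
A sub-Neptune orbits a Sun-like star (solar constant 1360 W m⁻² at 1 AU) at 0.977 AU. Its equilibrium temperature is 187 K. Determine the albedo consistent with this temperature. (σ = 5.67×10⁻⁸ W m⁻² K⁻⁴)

Flux at 0.977 AU: S = 1360/0.977² = 1420 W m⁻².
From T_eq⁴ = S(1−A)/(4σ): 1−A = 4σT_eq⁴/S.
1−A = 4 × 5.67×10⁻⁸ × (187)⁴ / 1420 = 0.195.

A ≈ 0.81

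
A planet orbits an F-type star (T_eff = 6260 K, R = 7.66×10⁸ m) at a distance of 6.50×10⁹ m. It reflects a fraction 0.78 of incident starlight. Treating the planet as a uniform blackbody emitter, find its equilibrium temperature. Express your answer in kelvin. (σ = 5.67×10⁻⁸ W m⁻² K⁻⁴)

T_eq ≈ 1040 K

L = 4πR_⋆²σT_⋆⁴ = 4π(7.66×10⁸)² × 5.67×10⁻⁸ × (6260)⁴ = 6.42×10²⁶ W.
S = L/(4πd²) = 1.21×10⁶ W m⁻².
Energy balance: absorbed = emitted ⇒ πR²·S(1−A) = 4πR²·σT_eq⁴, so T_eq⁴ = S(1−A)/(4σ).
T_eq = [1.21×10⁶ × 0.22 / (4 × 5.67×10⁻⁸)]^(1/4) = (1.17×10¹²)^(1/4) = 1040 K.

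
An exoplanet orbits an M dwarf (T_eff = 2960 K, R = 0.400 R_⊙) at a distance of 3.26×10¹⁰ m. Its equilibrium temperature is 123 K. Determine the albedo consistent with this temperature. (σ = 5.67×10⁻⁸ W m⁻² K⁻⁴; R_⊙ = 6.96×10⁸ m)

A ≈ 0.84

R_⋆ = 0.400 × 6.96×10⁸ = 2.78×10⁸ m.
L = 4πR_⋆²σT_⋆⁴ = 4π(2.78×10⁸)² × 5.67×10⁻⁸ × (2960)⁴ = 4.24×10²⁴ W.
S = L/(4πd²) = 317 W m⁻².
From T_eq⁴ = S(1−A)/(4σ): 1−A = 4σT_eq⁴/S.
1−A = 4 × 5.67×10⁻⁸ × (123)⁴ / 317 = 0.164.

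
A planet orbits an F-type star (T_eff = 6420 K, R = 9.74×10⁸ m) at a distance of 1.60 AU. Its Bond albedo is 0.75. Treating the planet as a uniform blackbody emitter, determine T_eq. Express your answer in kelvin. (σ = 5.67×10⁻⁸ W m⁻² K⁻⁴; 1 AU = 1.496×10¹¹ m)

T_eq ≈ 205 K

d = 1.60 AU = 2.39×10¹¹ m.
L = 4πR_⋆²σT_⋆⁴ = 4π(9.74×10⁸)² × 5.67×10⁻⁸ × (6420)⁴ = 1.15×10²⁷ W.
S = L/(4πd²) = 1590 W m⁻².
Energy balance: absorbed = emitted ⇒ πR²·S(1−A) = 4πR²·σT_eq⁴, so T_eq⁴ = S(1−A)/(4σ).
T_eq = [1590 × 0.25 / (4 × 5.67×10⁻⁸)]^(1/4) = (1.76×10⁹)^(1/4) = 205 K.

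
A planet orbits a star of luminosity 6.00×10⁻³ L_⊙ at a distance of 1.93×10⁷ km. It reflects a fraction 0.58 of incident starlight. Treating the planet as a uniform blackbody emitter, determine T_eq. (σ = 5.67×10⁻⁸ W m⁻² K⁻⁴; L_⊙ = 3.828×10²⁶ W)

T_eq ≈ 174 K

d = 1.93×10⁷ km = 1.93×10¹⁰ m.
L = 6.00×10⁻³ × 3.828×10²⁶ = 2.30×10²⁴ W.
Flux: S = L/(4πd²) = 2.30×10²⁴/(4π×(1.93×10¹⁰)²) = 491 W m⁻².
Energy balance: absorbed = emitted ⇒ πR²·S(1−A) = 4πR²·σT_eq⁴, so T_eq⁴ = S(1−A)/(4σ).
T_eq = [491 × 0.42 / (4 × 5.67×10⁻⁸)]^(1/4) = (9.09×10⁸)^(1/4) = 174 K.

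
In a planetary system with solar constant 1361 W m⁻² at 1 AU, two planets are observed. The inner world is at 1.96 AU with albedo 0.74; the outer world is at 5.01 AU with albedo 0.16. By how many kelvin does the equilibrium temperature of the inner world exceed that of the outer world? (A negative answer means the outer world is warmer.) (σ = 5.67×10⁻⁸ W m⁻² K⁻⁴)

ΔT ≈ 22.9 K

T_eq = [S₀(1−A)/(4σd²)]^(1/4), so T ∝ (1−A)^(1/4) / √d.
T₁ = [1361×0.26/(4×5.67×10⁻⁸×1.96²)]^(1/4) = 141.96 K.
T₂ = [1361×0.84/(4×5.67×10⁻⁸×5.01²)]^(1/4) = 119.04 K.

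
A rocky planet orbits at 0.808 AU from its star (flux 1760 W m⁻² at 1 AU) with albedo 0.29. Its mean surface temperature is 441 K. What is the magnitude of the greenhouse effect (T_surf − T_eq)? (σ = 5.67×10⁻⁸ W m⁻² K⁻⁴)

S = 1760/0.808² = 2696 W m⁻².
T_eq = [S(1−A)/(4σ)]^(1/4) = [2696×0.71/(4×5.67×10⁻⁸)]^(1/4) = 303.1 K.
ΔT = T_surf − T_eq = 441 − 303.1.

ΔT ≈ 137.9 K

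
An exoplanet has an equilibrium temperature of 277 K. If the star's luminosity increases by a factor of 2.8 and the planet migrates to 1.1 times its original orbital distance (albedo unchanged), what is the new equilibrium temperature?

T_eq ≈ 342 K

T_eq ∝ L^(1/4) · d^(−1/2).
T′ = 277 × 2.8^(1/4) / 1.1^(1/2) = 342 K.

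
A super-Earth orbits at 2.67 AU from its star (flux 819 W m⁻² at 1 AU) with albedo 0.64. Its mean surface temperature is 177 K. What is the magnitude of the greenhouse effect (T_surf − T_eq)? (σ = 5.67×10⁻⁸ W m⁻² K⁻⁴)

S = 819/2.67² = 114.9 W m⁻².
T_eq = [S(1−A)/(4σ)]^(1/4) = [114.9×0.36/(4×5.67×10⁻⁸)]^(1/4) = 116.2 K.
ΔT = T_surf − T_eq = 177 − 116.2.

ΔT ≈ 60.8 K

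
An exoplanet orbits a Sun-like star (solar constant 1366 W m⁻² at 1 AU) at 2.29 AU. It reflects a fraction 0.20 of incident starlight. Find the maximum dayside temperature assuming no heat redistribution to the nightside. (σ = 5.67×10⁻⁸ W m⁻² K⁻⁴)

Flux at 2.29 AU: S = 1366/2.29² = 260 W m⁻².
With no redistribution each surface element balances locally: S(1−A) = σT⁴.
T = [260 × 0.80 / 5.67×10⁻⁸]^(1/4) = (3.68×10⁹)^(1/4) = 246 K.

T_ss ≈ 246 K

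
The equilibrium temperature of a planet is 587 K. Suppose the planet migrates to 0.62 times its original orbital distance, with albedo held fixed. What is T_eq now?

T_eq ∝ L^(1/4) · d^(−1/2).
T′ = 587 / 0.62^(1/2) = 745 K.

T_eq ≈ 745 K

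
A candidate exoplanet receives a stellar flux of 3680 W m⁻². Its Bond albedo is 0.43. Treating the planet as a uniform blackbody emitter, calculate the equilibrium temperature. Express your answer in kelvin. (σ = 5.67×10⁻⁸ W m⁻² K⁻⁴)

T_eq ≈ 310 K

Energy balance: absorbed = emitted ⇒ πR²·S(1−A) = 4πR²·σT_eq⁴, so T_eq⁴ = S(1−A)/(4σ).
T_eq = [3680 × 0.57 / (4 × 5.67×10⁻⁸)]^(1/4) = (9.25×10⁹)^(1/4) = 310 K.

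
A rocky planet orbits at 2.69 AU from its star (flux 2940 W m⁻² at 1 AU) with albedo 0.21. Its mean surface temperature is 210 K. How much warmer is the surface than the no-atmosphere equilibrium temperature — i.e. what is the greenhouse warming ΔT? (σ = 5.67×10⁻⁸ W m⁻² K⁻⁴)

ΔT ≈ 16.0 K

S = 2940/2.69² = 406.3 W m⁻².
T_eq = [S(1−A)/(4σ)]^(1/4) = [406.3×0.79/(4×5.67×10⁻⁸)]^(1/4) = 194.0 K.
ΔT = T_surf − T_eq = 210 − 194.0.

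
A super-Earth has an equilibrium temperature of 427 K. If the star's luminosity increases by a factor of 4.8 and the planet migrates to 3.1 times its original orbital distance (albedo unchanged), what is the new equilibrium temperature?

T_eq ∝ L^(1/4) · d^(−1/2).
T′ = 427 × 4.8^(1/4) / 3.1^(1/2) = 359 K.

T_eq ≈ 359 K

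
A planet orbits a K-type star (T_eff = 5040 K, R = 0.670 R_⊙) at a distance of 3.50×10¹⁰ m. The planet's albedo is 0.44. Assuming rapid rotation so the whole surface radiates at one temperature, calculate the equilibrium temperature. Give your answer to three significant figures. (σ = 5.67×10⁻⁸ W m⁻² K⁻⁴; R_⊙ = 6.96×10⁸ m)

R_⋆ = 0.670 × 6.96×10⁸ = 4.66×10⁸ m.
L = 4πR_⋆²σT_⋆⁴ = 4π(4.66×10⁸)² × 5.67×10⁻⁸ × (5040)⁴ = 1.00×10²⁶ W.
S = L/(4πd²) = 6490 W m⁻².
Energy balance: absorbed = emitted ⇒ πR²·S(1−A) = 4πR²·σT_eq⁴, so T_eq⁴ = S(1−A)/(4σ).
T_eq = [6490 × 0.56 / (4 × 5.67×10⁻⁸)]^(1/4) = (1.60×10¹⁰)^(1/4) = 356 K.

T_eq ≈ 356 K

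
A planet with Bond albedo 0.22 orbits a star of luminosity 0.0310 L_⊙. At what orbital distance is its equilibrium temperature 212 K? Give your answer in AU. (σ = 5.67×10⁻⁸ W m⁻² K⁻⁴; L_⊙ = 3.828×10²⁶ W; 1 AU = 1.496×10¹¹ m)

L = 0.0310 × 3.828×10²⁶ = 1.19×10²⁵ W.
From T_eq⁴ = L(1−A)/(16πσd²): d = √[L(1−A)/(16πσT_eq⁴)].
d = √[1.19×10²⁵ × 0.78 / (16π × 5.67×10⁻⁸ × (212)⁴)] = 4.01×10¹⁰ m = 0.268 AU.

d ≈ 0.268 AU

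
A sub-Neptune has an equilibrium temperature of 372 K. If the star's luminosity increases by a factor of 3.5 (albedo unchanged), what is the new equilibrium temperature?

T_eq ≈ 509 K

T_eq ∝ L^(1/4) · d^(−1/2).
T′ = 372 × 3.5^(1/4) = 509 K.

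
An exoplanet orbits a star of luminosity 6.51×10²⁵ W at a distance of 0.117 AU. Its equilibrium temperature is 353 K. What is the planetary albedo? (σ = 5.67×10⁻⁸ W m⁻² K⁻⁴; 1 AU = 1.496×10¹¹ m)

d = 0.117 AU = 1.75×10¹⁰ m.
Flux: S = L/(4πd²) = 6.51×10²⁵/(4π×(1.75×10¹⁰)²) = 1.69×10⁴ W m⁻².
From T_eq⁴ = S(1−A)/(4σ): 1−A = 4σT_eq⁴/S.
1−A = 4 × 5.67×10⁻⁸ × (353)⁴ / 1.69×10⁴ = 0.208.

A ≈ 0.79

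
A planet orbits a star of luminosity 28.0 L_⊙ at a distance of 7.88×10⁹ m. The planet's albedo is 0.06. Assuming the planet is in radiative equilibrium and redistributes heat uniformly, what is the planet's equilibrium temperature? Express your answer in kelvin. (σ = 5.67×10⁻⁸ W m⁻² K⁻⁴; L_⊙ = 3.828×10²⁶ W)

T_eq ≈ 2750 K

L = 28.0 × 3.828×10²⁶ = 1.07×10²⁸ W.
Flux: S = L/(4πd²) = 1.07×10²⁸/(4π×(7.88×10⁹)²) = 1.37×10⁷ W m⁻².
Energy balance: absorbed = emitted ⇒ πR²·S(1−A) = 4πR²·σT_eq⁴, so T_eq⁴ = S(1−A)/(4σ).
T_eq = [1.37×10⁷ × 0.94 / (4 × 5.67×10⁻⁸)]^(1/4) = (5.69×10¹³)^(1/4) = 2750 K.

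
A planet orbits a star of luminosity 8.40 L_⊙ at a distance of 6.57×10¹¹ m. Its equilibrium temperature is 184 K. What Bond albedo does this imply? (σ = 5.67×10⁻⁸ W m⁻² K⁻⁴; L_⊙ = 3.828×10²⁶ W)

A ≈ 0.56

L = 8.40 × 3.828×10²⁶ = 3.22×10²⁷ W.
Flux: S = L/(4πd²) = 3.22×10²⁷/(4π×(6.57×10¹¹)²) = 593 W m⁻².
From T_eq⁴ = S(1−A)/(4σ): 1−A = 4σT_eq⁴/S.
1−A = 4 × 5.67×10⁻⁸ × (184)⁴ / 593 = 0.439.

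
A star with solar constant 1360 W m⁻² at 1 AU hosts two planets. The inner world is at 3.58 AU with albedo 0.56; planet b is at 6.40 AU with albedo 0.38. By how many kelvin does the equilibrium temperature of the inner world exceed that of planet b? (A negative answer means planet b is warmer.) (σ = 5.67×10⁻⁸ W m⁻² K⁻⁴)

T_eq = [S₀(1−A)/(4σd²)]^(1/4), so T ∝ (1−A)^(1/4) / √d.
T₁ = [1360×0.44/(4×5.67×10⁻⁸×3.58²)]^(1/4) = 119.78 K.
T₂ = [1360×0.62/(4×5.67×10⁻⁸×6.40²)]^(1/4) = 97.61 K.

ΔT ≈ 22.2 K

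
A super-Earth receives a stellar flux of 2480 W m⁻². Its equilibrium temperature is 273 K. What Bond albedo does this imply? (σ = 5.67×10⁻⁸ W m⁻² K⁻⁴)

A ≈ 0.49

From T_eq⁴ = S(1−A)/(4σ): 1−A = 4σT_eq⁴/S.
1−A = 4 × 5.67×10⁻⁸ × (273)⁴ / 2480 = 0.508.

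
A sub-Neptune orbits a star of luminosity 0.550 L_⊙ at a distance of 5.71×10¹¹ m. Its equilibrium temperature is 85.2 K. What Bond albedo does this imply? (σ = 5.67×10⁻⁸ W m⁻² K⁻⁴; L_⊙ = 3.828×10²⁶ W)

L = 0.550 × 3.828×10²⁶ = 2.11×10²⁶ W.
Flux: S = L/(4πd²) = 2.11×10²⁶/(4π×(5.71×10¹¹)²) = 51.4 W m⁻².
From T_eq⁴ = S(1−A)/(4σ): 1−A = 4σT_eq⁴/S.
1−A = 4 × 5.67×10⁻⁸ × (85.2)⁴ / 51.4 = 0.233.

A ≈ 0.77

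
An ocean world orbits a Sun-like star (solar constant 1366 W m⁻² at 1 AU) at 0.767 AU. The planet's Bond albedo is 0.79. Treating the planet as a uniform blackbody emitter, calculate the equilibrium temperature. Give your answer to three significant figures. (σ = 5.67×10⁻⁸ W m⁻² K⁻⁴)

Flux at 0.767 AU: S = 1366/0.767² = 2320 W m⁻².
Energy balance: absorbed = emitted ⇒ πR²·S(1−A) = 4πR²·σT_eq⁴, so T_eq⁴ = S(1−A)/(4σ).
T_eq = [2320 × 0.21 / (4 × 5.67×10⁻⁸)]^(1/4) = (2.15×10⁹)^(1/4) = 215 K.

T_eq ≈ 215 K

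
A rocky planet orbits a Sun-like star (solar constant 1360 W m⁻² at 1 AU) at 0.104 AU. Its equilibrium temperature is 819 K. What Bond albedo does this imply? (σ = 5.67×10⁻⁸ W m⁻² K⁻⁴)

Flux at 0.104 AU: S = 1360/0.104² = 1.26×10⁵ W m⁻².
From T_eq⁴ = S(1−A)/(4σ): 1−A = 4σT_eq⁴/S.
1−A = 4 × 5.67×10⁻⁸ × (819)⁴ / 1.26×10⁵ = 0.812.

A ≈ 0.19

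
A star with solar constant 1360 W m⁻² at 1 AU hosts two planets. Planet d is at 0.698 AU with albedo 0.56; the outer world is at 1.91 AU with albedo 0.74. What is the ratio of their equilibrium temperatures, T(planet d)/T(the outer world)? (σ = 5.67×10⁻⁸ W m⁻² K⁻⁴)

T₁/T₂ ≈ 1.887

T_eq = [S₀(1−A)/(4σd²)]^(1/4), so T ∝ (1−A)^(1/4) / √d.
T₁ = [1360×0.44/(4×5.67×10⁻⁸×0.698²)]^(1/4) = 271.27 K.
T₂ = [1360×0.26/(4×5.67×10⁻⁸×1.91²)]^(1/4) = 143.78 K.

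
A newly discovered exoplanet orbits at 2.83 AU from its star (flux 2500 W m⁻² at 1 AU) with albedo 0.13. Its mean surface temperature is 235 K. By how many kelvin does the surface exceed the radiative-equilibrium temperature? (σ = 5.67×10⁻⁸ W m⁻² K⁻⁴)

ΔT ≈ 49.0 K

S = 2500/2.83² = 312.2 W m⁻².
T_eq = [S(1−A)/(4σ)]^(1/4) = [312.2×0.87/(4×5.67×10⁻⁸)]^(1/4) = 186.0 K.
ΔT = T_surf − T_eq = 235 − 186.0.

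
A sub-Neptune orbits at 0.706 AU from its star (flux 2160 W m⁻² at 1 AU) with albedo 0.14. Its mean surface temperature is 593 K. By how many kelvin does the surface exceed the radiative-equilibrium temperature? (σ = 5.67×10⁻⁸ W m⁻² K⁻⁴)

S = 2160/0.706² = 4334 W m⁻².
T_eq = [S(1−A)/(4σ)]^(1/4) = [4334×0.86/(4×5.67×10⁻⁸)]^(1/4) = 358.0 K.
ΔT = T_surf − T_eq = 593 − 358.0.

ΔT ≈ 235.0 K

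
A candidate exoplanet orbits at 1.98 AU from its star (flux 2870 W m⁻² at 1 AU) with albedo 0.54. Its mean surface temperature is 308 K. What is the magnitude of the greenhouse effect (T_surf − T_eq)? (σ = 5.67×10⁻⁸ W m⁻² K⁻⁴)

ΔT ≈ 111.7 K

S = 2870/1.98² = 732.1 W m⁻².
T_eq = [S(1−A)/(4σ)]^(1/4) = [732.1×0.46/(4×5.67×10⁻⁸)]^(1/4) = 196.3 K.
ΔT = T_surf − T_eq = 308 − 196.3.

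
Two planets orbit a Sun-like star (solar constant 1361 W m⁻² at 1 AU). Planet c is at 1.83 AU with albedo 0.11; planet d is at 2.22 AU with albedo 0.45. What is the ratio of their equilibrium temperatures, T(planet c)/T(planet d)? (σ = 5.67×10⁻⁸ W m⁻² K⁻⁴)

T_eq = [S₀(1−A)/(4σd²)]^(1/4), so T ∝ (1−A)^(1/4) / √d.
T₁ = [1361×0.89/(4×5.67×10⁻⁸×1.83²)]^(1/4) = 199.84 K.
T₂ = [1361×0.55/(4×5.67×10⁻⁸×2.22²)]^(1/4) = 160.87 K.

T₁/T₂ ≈ 1.242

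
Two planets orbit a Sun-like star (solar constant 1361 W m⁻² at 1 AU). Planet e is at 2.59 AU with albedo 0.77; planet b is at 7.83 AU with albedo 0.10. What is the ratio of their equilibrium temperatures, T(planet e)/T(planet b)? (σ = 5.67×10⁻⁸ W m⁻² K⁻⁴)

T_eq = [S₀(1−A)/(4σd²)]^(1/4), so T ∝ (1−A)^(1/4) / √d.
T₁ = [1361×0.23/(4×5.67×10⁻⁸×2.59²)]^(1/4) = 119.77 K.
T₂ = [1361×0.90/(4×5.67×10⁻⁸×7.83²)]^(1/4) = 96.88 K.

T₁/T₂ ≈ 1.236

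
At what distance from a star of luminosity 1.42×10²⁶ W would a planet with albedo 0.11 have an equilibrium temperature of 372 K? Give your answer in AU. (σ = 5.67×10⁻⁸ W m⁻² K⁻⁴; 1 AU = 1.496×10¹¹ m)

d ≈ 0.322 AU

From T_eq⁴ = L(1−A)/(16πσd²): d = √[L(1−A)/(16πσT_eq⁴)].
d = √[1.42×10²⁶ × 0.89 / (16π × 5.67×10⁻⁸ × (372)⁴)] = 4.81×10¹⁰ m = 0.322 AU.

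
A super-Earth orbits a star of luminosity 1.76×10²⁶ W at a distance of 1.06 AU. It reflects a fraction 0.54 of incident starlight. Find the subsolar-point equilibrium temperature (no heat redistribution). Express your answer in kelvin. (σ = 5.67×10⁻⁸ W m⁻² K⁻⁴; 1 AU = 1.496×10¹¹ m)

T_ss ≈ 259 K

d = 1.06 AU = 1.59×10¹¹ m.
Flux: S = L/(4πd²) = 1.76×10²⁶/(4π×(1.59×10¹¹)²) = 557 W m⁻².
At the subsolar point the surface absorbs S(1−A) and emits σT⁴ per unit area — no factor of 4, since only the local patch is in balance.
T = [557 × 0.46 / 5.67×10⁻⁸]^(1/4) = (4.52×10⁹)^(1/4) = 259 K.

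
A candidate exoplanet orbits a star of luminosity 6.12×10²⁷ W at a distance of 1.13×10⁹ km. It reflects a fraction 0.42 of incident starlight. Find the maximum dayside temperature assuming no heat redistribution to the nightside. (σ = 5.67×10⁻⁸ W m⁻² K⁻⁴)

d = 1.13×10⁹ km = 1.13×10¹² m.
Flux: S = L/(4πd²) = 6.12×10²⁷/(4π×(1.13×10¹²)²) = 381 W m⁻².
With no redistribution each surface element balances locally: S(1−A) = σT⁴.
T = [381 × 0.58 / 5.67×10⁻⁸]^(1/4) = (3.90×10⁹)^(1/4) = 250 K.

T_ss ≈ 250 K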